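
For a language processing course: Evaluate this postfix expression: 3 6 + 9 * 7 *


Processing tokens left to right:
Push 3, Push 6
Pop 3 and 6, compute 3 + 6 = 9, push 9
Push 9
Pop 9 and 9, compute 9 * 9 = 81, push 81
Push 7
Pop 81 and 7, compute 81 * 7 = 567, push 567
Stack result: 567

567


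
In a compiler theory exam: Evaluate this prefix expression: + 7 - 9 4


Parsing prefix expression: + 7 - 9 4
Step 1: Innermost operation '- 9 4'
  9 - 4 = 5
Step 2: Outer operation '+ 7 [5]'
  7 + 5 = 12

12


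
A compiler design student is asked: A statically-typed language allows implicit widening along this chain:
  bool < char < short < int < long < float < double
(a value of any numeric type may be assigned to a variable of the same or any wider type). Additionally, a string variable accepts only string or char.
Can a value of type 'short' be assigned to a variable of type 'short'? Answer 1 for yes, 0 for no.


Target variable type: short
Source value type: short
Numeric ranks: short=2, short=2
Widening allowed iff rank(source) <= rank(target): 2 <= 2? Yes
Result: 1

1


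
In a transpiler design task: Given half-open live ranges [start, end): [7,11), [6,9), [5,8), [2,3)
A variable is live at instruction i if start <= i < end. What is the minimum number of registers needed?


Live ranges:
  Var0: [7, 11)
  Var1: [6, 9)
  Var2: [5, 8)
  Var3: [2, 3)
Sweep-line events (position, delta, active):
  pos=2 start -> active=1
  pos=3 end -> active=0
  pos=5 start -> active=1
  pos=6 start -> active=2
  pos=7 start -> active=3
  pos=8 end -> active=2
  pos=9 end -> active=1
  pos=11 end -> active=0
Maximum simultaneous active: 3
Minimum registers needed: 3

3


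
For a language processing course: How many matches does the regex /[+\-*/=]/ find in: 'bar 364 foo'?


Pattern: /[+\-*/=]/ (operators)
Input: 'bar 364 foo'
Scanning for matches:
Total matches: 0

0


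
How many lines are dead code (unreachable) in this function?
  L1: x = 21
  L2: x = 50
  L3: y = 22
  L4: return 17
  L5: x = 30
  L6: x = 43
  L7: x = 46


Analyzing control flow:
  L1: reachable (before return)
  L2: reachable (before return)
  L3: reachable (before return)
  L4: reachable (return statement)
  L5: DEAD (after return at L4)
  L6: DEAD (after return at L4)
  L7: DEAD (after return at L4)
Return at L4, total lines = 7
Dead lines: L5 through L7
Count: 3

3


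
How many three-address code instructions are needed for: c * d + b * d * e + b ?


Expression: c * d + b * d * e + b
Generating three-address code (respecting * over +/- precedence):
  Instruction 1: t1 = c * d
  Instruction 2: t2 = b * d
  Instruction 3: t3 = t2 * e
  Instruction 4: t4 = t1 + t3
  Instruction 5: t5 = t4 + b
Total instructions: 5

5


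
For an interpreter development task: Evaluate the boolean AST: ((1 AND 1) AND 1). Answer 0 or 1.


Step 1: Evaluate inner node
  1 AND 1 = 1
Step 2: Evaluate root node
  1 AND 1 = 1

1


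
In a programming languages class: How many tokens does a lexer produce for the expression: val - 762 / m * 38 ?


Scanning 'val - 762 / m * 38'
Token 1: 'val' -> identifier
Token 2: '-' -> operator
Token 3: '762' -> integer_literal
Token 4: '/' -> operator
Token 5: 'm' -> identifier
Token 6: '*' -> operator
Token 7: '38' -> integer_literal
Total tokens: 7

7


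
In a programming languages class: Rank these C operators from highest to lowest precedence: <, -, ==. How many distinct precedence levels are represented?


Looking up precedence for each operator:
  < -> precedence 4
  - -> precedence 5
  == -> precedence 3
Sorted highest to lowest: -, <, ==
Distinct precedence values: [5, 4, 3]
Number of distinct levels: 3

3


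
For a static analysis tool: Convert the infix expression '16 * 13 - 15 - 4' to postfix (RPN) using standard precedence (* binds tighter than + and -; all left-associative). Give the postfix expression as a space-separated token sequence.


Applying the shunting-yard algorithm:
  Operand 16 -> output
  Push '*' onto operator stack -> op-stack: [*]
  Operand 13 -> output
  See '-' (prec 1); top '*' (prec 2) >= it -> pop '*' to output
  Push '-' onto operator stack -> op-stack: [-]
  Operand 15 -> output
  See '-' (prec 1); top '-' (prec 1) >= it -> pop '-' to output
  Push '-' onto operator stack -> op-stack: [-]
  Operand 4 -> output
  End of input: pop '-' to output
Postfix result: 16 13 * 15 - 4 -

16 13 * 15 - 4 -


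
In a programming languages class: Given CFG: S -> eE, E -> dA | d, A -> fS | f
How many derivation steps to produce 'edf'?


Grammar: S -> eE, E -> dA | d, A -> fS | f
Deriving 'edf':
Step 1: S -> eE => eE
Step 2: E -> dA => edA
Step 3: A -> f => edf
Total derivation steps: 3

3


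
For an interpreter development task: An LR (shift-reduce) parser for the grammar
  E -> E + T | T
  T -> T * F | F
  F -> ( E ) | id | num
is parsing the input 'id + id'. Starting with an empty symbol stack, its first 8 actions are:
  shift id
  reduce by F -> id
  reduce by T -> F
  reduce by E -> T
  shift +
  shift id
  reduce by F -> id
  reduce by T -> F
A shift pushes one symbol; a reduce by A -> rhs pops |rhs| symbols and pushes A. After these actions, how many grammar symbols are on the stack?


Tracking the symbol stack through each action:
  Action 1: shift 'id' : push -> stack = [id] (size 1)
  Action 2: reduce by F -> id : pop 1, push F -> stack = [F] (size 1)
  Action 3: reduce by T -> F : pop 1, push T -> stack = [T] (size 1)
  Action 4: reduce by E -> T : pop 1, push E -> stack = [E] (size 1)
  Action 5: shift '+' : push -> stack = [E, +] (size 2)
  Action 6: shift 'id' : push -> stack = [E, +, id] (size 3)
  Action 7: reduce by F -> id : pop 1, push F -> stack = [E, +, F] (size 3)
  Action 8: reduce by T -> F : pop 1, push T -> stack = [E, +, T] (size 3)
Final stack size: 3

3


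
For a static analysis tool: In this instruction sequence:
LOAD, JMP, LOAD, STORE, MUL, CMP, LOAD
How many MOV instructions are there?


Scanning instruction sequence for MOV:
  Position 1: LOAD
  Position 2: JMP
  Position 3: LOAD
  Position 4: STORE
  Position 5: MUL
  Position 6: CMP
  Position 7: LOAD
Matches at positions: []
Total MOV count: 0

0


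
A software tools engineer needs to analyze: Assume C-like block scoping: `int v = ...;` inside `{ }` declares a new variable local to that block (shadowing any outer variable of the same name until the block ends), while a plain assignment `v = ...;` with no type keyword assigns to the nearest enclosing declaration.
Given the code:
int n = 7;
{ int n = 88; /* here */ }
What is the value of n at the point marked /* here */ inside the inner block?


Analyzing scoping rules:
Outer scope: declares n = 7
Inner block: 'int n = 88;' declares a NEW n that shadows the outer one
Inside the block the inner declaration is in scope -> 88
Result: 88

88


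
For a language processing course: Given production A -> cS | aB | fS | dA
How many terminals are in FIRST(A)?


Production: A -> cS | aB | fS | dA
Examining each alternative for leading terminals:
  A -> cS : first terminal = 'c'
  A -> aB : first terminal = 'a'
  A -> fS : first terminal = 'f'
  A -> dA : first terminal = 'd'
FIRST(A) = {a, c, d, f}
Count: 4

4


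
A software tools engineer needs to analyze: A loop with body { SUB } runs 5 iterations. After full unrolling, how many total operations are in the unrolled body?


Loop body operations: SUB (1 op per iteration)
Unrolling 5 iterations:
  Iteration 1: SUB (1 ops)
  Iteration 2: SUB (1 ops)
  Iteration 3: SUB (1 ops)
  Iteration 4: SUB (1 ops)
  Iteration 5: SUB (1 ops)
Total: 5 iterations * 1 ops/iter = 5 operations

5


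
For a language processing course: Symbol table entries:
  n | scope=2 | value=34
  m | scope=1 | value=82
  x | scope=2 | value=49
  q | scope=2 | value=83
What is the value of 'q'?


Searching symbol table for 'q':
  n | scope=2 | value=34
  m | scope=1 | value=82
  x | scope=2 | value=49
  q | scope=2 | value=83 <- MATCH
Found 'q' at scope 2 with value 83

83


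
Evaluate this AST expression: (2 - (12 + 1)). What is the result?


Expression: (2 - (12 + 1))
Evaluating step by step:
  12 + 1 = 13
  2 - 13 = -11
Result: -11

-11


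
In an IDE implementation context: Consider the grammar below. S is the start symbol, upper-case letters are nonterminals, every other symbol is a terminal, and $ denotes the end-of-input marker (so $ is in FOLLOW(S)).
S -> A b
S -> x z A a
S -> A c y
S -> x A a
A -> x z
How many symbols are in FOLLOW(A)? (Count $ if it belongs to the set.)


S is the start symbol and does not occur in any rule body, so FOLLOW(S) = {$}.
Examining every occurrence of A in a rule body:
  S -> A b : A is followed by terminal 'b' -> add 'b'
  S -> x z A a : A is followed by terminal 'a' -> add 'a'
  S -> A c y : A is followed by terminal 'c' -> add 'c'
  S -> x A a : A is followed by terminal 'a' -> add 'a' (already in the set)
  A -> x z : A does not occur in the body -> contributes nothing
FOLLOW(A) = {a, b, c}
Count: 3

3


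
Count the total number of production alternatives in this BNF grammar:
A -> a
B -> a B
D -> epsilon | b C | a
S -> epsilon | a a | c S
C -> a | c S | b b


Counting alternatives per rule:
  A: 1 alternative(s)
  B: 1 alternative(s)
  D: 3 alternative(s)
  S: 3 alternative(s)
  C: 3 alternative(s)
Sum: 1 + 1 + 3 + 3 + 3 = 11

11


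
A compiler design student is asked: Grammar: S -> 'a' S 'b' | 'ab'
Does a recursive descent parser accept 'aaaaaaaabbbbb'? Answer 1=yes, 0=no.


Grammar accepts strings of the form a^n b^n (n >= 1)
Word: 'aaaaaaaabbbbb'
Counting: 8 a's and 5 b's
Check: 8 == 5? No
Mismatch: a-count != b-count
Rejected

0


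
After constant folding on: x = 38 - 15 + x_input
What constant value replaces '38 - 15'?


Identifying constant sub-expression:
  Original: x = 38 - 15 + x_input
  38 and 15 are both compile-time constants
  Evaluating: 38 - 15 = 23
  After folding: x = 23 + x_input

23


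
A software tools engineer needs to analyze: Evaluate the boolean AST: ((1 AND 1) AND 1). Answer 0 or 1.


Step 1: Evaluate inner node
  1 AND 1 = 1
Step 2: Evaluate root node
  1 AND 1 = 1

1


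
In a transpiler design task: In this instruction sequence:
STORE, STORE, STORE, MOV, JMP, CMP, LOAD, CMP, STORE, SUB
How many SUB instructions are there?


Scanning instruction sequence for SUB:
  Position 1: STORE
  Position 2: STORE
  Position 3: STORE
  Position 4: MOV
  Position 5: JMP
  Position 6: CMP
  Position 7: LOAD
  Position 8: CMP
  Position 9: STORE
  Position 10: SUB <- MATCH
Matches at positions: [10]
Total SUB count: 1

1


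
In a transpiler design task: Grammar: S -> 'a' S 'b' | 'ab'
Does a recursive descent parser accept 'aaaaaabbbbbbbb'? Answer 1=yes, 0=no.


Grammar accepts strings of the form a^n b^n (n >= 1)
Word: 'aaaaaabbbbbbbb'
Counting: 6 a's and 8 b's
Check: 6 == 8? No
Mismatch: a-count != b-count
Rejected

0


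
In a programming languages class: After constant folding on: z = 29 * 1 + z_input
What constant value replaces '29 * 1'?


Identifying constant sub-expression:
  Original: z = 29 * 1 + z_input
  29 and 1 are both compile-time constants
  Evaluating: 29 * 1 = 29
  After folding: z = 29 + z_input

29


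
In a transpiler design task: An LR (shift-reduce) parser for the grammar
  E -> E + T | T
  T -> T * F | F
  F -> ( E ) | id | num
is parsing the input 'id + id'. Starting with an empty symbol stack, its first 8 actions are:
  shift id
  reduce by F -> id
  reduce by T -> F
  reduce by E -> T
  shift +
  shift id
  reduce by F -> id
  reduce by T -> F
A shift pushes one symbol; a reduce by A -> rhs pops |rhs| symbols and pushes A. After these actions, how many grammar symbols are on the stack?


Tracking the symbol stack through each action:
  Action 1: shift 'id' : push -> stack = [id] (size 1)
  Action 2: reduce by F -> id : pop 1, push F -> stack = [F] (size 1)
  Action 3: reduce by T -> F : pop 1, push T -> stack = [T] (size 1)
  Action 4: reduce by E -> T : pop 1, push E -> stack = [E] (size 1)
  Action 5: shift '+' : push -> stack = [E, +] (size 2)
  Action 6: shift 'id' : push -> stack = [E, +, id] (size 3)
  Action 7: reduce by F -> id : pop 1, push F -> stack = [E, +, F] (size 3)
  Action 8: reduce by T -> F : pop 1, push T -> stack = [E, +, T] (size 3)
Final stack size: 3

3


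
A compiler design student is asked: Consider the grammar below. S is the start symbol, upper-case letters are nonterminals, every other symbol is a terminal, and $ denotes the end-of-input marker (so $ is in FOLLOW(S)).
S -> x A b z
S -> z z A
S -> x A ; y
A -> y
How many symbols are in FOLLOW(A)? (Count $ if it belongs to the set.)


S is the start symbol and does not occur in any rule body, so FOLLOW(S) = {$}.
Examining every occurrence of A in a rule body:
  S -> x A b z : A is followed by terminal 'b' -> add 'b'
  S -> z z A : A is at the right end -> add FOLLOW(S) = {$}
  S -> x A ; y : A is followed by terminal ';' -> add ';'
  A -> y : A does not occur in the body -> contributes nothing
FOLLOW(A) = {;, b, $}
Count: 3

3


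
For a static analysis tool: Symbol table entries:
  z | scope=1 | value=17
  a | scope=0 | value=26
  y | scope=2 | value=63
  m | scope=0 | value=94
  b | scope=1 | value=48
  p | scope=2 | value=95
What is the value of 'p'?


Searching symbol table for 'p':
  z | scope=1 | value=17
  a | scope=0 | value=26
  y | scope=2 | value=63
  m | scope=0 | value=94
  b | scope=1 | value=48
  p | scope=2 | value=95 <- MATCH
Found 'p' at scope 2 with value 95

95


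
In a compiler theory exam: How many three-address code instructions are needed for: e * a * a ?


Expression: e * a * a
Generating three-address code (respecting * over +/- precedence):
  Instruction 1: t1 = e * a
  Instruction 2: t2 = t1 * a
Total instructions: 2

2


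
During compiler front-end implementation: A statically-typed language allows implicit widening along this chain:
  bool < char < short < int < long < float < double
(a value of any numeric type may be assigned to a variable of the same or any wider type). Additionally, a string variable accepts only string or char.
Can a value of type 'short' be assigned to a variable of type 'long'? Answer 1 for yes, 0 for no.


Target variable type: long
Source value type: short
Numeric ranks: short=2, long=4
Widening allowed iff rank(source) <= rank(target): 2 <= 4? Yes
Result: 1

1


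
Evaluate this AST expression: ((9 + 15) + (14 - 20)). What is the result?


Expression: ((9 + 15) + (14 - 20))
Evaluating step by step:
  9 + 15 = 24
  14 - 20 = -6
  24 + -6 = 18
Result: 18

18


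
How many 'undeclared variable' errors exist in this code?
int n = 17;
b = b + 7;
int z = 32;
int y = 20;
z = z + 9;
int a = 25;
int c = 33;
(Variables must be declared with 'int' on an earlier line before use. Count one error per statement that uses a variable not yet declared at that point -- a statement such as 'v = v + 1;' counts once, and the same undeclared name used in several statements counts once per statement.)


Scanning code line by line:
  Line 1: declare 'n' -> declared = ['n']
  Line 2: use 'b' -> ERROR (undeclared)
  Line 3: declare 'z' -> declared = ['n', 'z']
  Line 4: declare 'y' -> declared = ['n', 'y', 'z']
  Line 5: use 'z' -> OK (declared)
  Line 6: declare 'a' -> declared = ['a', 'n', 'y', 'z']
  Line 7: declare 'c' -> declared = ['a', 'c', 'n', 'y', 'z']
Total undeclared variable errors: 1

1


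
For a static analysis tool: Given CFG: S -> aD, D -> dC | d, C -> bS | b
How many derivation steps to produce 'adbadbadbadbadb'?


Grammar: S -> aD, D -> dC | d, C -> bS | b
Deriving 'adbadbadbadbadb':
Step 1: S -> aD => aD
Step 2: D -> dC => adC
Step 3: C -> bS => adbS
Step 4: S -> aD => adbaD
Step 5: D -> dC => adbadC
Step 6: C -> bS => adbadbS
Step 7: S -> aD => adbadbaD
Step 8: D -> dC => adbadbadC
Step 9: C -> bS => adbadbadbS
Step 10: S -> aD => adbadbadbaD
Step 11: D -> dC => adbadbadbadC
Step 12: C -> bS => adbadbadbadbS
Step 13: S -> aD => adbadbadbadbaD
Step 14: D -> dC => adbadbadbadbadC
Step 15: C -> b => adbadbadbadbadb
Total derivation steps: 15

15


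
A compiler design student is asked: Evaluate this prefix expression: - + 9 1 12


Parsing prefix expression: - + 9 1 12
Step 1: Innermost operation '+ 9 1'
  9 + 1 = 10
Step 2: Outer operation '- [10] 12'
  10 - 12 = -2

-2


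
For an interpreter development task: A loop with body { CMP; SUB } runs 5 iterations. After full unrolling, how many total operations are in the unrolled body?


Loop body operations: CMP, SUB (2 ops per iteration)
Unrolling 5 iterations:
  Iteration 1: CMP, SUB (2 ops)
  Iteration 2: CMP, SUB (2 ops)
  Iteration 3: CMP, SUB (2 ops)
  Iteration 4: CMP, SUB (2 ops)
  Iteration 5: CMP, SUB (2 ops)
Total: 5 iterations * 2 ops/iter = 10 operations

10


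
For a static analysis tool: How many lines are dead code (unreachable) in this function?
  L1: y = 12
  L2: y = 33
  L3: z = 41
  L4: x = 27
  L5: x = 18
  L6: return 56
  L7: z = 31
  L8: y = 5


Analyzing control flow:
  L1: reachable (before return)
  L2: reachable (before return)
  L3: reachable (before return)
  L4: reachable (before return)
  L5: reachable (before return)
  L6: reachable (return statement)
  L7: DEAD (after return at L6)
  L8: DEAD (after return at L6)
Return at L6, total lines = 8
Dead lines: L7 through L8
Count: 2

2


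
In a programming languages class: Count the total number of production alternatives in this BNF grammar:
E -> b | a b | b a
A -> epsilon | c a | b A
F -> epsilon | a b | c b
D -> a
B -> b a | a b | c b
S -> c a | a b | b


Counting alternatives per rule:
  E: 3 alternative(s)
  A: 3 alternative(s)
  F: 3 alternative(s)
  D: 1 alternative(s)
  B: 3 alternative(s)
  S: 3 alternative(s)
Sum: 3 + 3 + 3 + 1 + 3 + 3 = 16

16


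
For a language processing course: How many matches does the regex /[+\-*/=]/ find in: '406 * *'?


Pattern: /[+\-*/=]/ (operators)
Input: '406 * *'
Scanning for matches:
  Match 1: '*'
  Match 2: '*'
Total matches: 2

2


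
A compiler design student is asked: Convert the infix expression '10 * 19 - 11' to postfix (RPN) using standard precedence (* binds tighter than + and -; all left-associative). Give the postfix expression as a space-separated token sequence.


Applying the shunting-yard algorithm:
  Operand 10 -> output
  Push '*' onto operator stack -> op-stack: [*]
  Operand 19 -> output
  See '-' (prec 1); top '*' (prec 2) >= it -> pop '*' to output
  Push '-' onto operator stack -> op-stack: [-]
  Operand 11 -> output
  End of input: pop '-' to output
Postfix result: 10 19 * 11 -

10 19 * 11 -


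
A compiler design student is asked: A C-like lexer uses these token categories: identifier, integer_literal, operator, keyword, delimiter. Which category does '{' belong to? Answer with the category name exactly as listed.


Token: '{'
Checking categories:
  identifier: no
  integer_literal: no
  operator: no
  keyword: no
  delimiter: YES
Category: delimiter

delimiter


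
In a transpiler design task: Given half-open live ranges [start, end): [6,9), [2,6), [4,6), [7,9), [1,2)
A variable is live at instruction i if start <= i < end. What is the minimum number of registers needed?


Live ranges:
  Var0: [6, 9)
  Var1: [2, 6)
  Var2: [4, 6)
  Var3: [7, 9)
  Var4: [1, 2)
Sweep-line events (position, delta, active):
  pos=1 start -> active=1
  pos=2 end -> active=0
  pos=2 start -> active=1
  pos=4 start -> active=2
  pos=6 end -> active=1
  pos=6 end -> active=0
  pos=6 start -> active=1
  pos=7 start -> active=2
  pos=9 end -> active=1
  pos=9 end -> active=0
Maximum simultaneous active: 2
Minimum registers needed: 2

2


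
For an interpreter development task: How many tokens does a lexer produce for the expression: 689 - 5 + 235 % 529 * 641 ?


Scanning '689 - 5 + 235 % 529 * 641'
Token 1: '689' -> integer_literal
Token 2: '-' -> operator
Token 3: '5' -> integer_literal
Token 4: '+' -> operator
Token 5: '235' -> integer_literal
Token 6: '%' -> operator
Token 7: '529' -> integer_literal
Token 8: '*' -> operator
Token 9: '641' -> integer_literal
Total tokens: 9

9


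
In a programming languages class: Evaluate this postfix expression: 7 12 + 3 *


Processing tokens left to right:
Push 7, Push 12
Pop 7 and 12, compute 7 + 12 = 19, push 19
Push 3
Pop 19 and 3, compute 19 * 3 = 57, push 57
Stack result: 57

57


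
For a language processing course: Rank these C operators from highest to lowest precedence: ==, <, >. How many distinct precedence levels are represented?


Looking up precedence for each operator:
  == -> precedence 3
  < -> precedence 4
  > -> precedence 4
Sorted highest to lowest: <, >, ==
Distinct precedence values: [4, 3]
Number of distinct levels: 2

2


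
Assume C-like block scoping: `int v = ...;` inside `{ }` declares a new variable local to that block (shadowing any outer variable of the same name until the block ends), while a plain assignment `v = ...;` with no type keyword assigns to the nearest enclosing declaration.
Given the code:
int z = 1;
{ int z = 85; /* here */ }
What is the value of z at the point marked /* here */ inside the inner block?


Analyzing scoping rules:
Outer scope: declares z = 1
Inner block: 'int z = 85;' declares a NEW z that shadows the outer one
Inside the block the inner declaration is in scope -> 85
Result: 85

85


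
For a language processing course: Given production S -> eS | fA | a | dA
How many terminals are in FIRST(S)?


Production: S -> eS | fA | a | dA
Examining each alternative for leading terminals:
  S -> eS : first terminal = 'e'
  S -> fA : first terminal = 'f'
  S -> a : first terminal = 'a'
  S -> dA : first terminal = 'd'
FIRST(S) = {a, d, e, f}
Count: 4

4


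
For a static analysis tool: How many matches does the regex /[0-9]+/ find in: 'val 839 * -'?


Pattern: /[0-9]+/ (int literals)
Input: 'val 839 * -'
Scanning for matches:
  Match 1: '839'
Total matches: 1

1


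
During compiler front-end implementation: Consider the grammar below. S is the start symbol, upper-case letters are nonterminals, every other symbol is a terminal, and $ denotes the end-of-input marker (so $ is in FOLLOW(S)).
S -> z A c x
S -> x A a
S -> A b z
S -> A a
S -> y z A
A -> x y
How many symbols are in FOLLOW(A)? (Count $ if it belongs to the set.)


S is the start symbol and does not occur in any rule body, so FOLLOW(S) = {$}.
Examining every occurrence of A in a rule body:
  S -> z A c x : A is followed by terminal 'c' -> add 'c'
  S -> x A a : A is followed by terminal 'a' -> add 'a'
  S -> A b z : A is followed by terminal 'b' -> add 'b'
  S -> A a : A is followed by terminal 'a' -> add 'a' (already in the set)
  S -> y z A : A is at the right end -> add FOLLOW(S) = {$}
  A -> x y : A does not occur in the body -> contributes nothing
FOLLOW(A) = {a, b, c, $}
Count: 4

4


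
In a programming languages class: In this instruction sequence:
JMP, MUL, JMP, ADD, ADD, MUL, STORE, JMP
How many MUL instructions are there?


Scanning instruction sequence for MUL:
  Position 1: JMP
  Position 2: MUL <- MATCH
  Position 3: JMP
  Position 4: ADD
  Position 5: ADD
  Position 6: MUL <- MATCH
  Position 7: STORE
  Position 8: JMP
Matches at positions: [2, 6]
Total MUL count: 2

2


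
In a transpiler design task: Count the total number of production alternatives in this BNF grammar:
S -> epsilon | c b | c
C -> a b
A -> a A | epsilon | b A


Counting alternatives per rule:
  S: 3 alternative(s)
  C: 1 alternative(s)
  A: 3 alternative(s)
Sum: 3 + 1 + 3 = 7

7


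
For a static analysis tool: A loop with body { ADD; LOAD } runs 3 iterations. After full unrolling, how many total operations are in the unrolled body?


Loop body operations: ADD, LOAD (2 ops per iteration)
Unrolling 3 iterations:
  Iteration 1: ADD, LOAD (2 ops)
  Iteration 2: ADD, LOAD (2 ops)
  Iteration 3: ADD, LOAD (2 ops)
Total: 3 iterations * 2 ops/iter = 6 operations

6


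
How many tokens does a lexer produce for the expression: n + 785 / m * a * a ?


Scanning 'n + 785 / m * a * a'
Token 1: 'n' -> identifier
Token 2: '+' -> operator
Token 3: '785' -> integer_literal
Token 4: '/' -> operator
Token 5: 'm' -> identifier
Token 6: '*' -> operator
Token 7: 'a' -> identifier
Token 8: '*' -> operator
Token 9: 'a' -> identifier
Total tokens: 9

9


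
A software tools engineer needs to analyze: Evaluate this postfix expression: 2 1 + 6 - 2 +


Processing tokens left to right:
Push 2, Push 1
Pop 2 and 1, compute 2 + 1 = 3, push 3
Push 6
Pop 3 and 6, compute 3 - 6 = -3, push -3
Push 2
Pop -3 and 2, compute -3 + 2 = -1, push -1
Stack result: -1

-1


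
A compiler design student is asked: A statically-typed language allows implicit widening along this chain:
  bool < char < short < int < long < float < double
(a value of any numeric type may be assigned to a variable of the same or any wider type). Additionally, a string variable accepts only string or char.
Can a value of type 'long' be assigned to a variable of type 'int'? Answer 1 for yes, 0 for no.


Target variable type: int
Source value type: long
Numeric ranks: long=4, int=3
Widening allowed iff rank(source) <= rank(target): 4 <= 3? No
Result: 0

0


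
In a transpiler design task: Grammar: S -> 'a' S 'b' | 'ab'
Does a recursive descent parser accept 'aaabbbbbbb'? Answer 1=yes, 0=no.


Grammar accepts strings of the form a^n b^n (n >= 1)
Word: 'aaabbbbbbb'
Counting: 3 a's and 7 b's
Check: 3 == 7? No
Mismatch: a-count != b-count
Rejected

0


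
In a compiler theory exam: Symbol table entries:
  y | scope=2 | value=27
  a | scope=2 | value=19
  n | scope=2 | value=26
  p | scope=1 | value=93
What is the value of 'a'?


Searching symbol table for 'a':
  y | scope=2 | value=27
  a | scope=2 | value=19 <- MATCH
  n | scope=2 | value=26
  p | scope=1 | value=93
Found 'a' at scope 2 with value 19

19


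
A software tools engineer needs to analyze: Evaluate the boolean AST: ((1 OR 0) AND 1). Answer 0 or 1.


Step 1: Evaluate inner node
  1 OR 0 = 1
Step 2: Evaluate root node
  1 AND 1 = 1

1


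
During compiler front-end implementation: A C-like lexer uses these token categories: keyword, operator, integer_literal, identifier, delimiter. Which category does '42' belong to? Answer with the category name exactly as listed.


Token: '42'
Checking categories:
  identifier: no
  integer_literal: YES
  operator: no
  keyword: no
  delimiter: no
Category: integer_literal

integer_literal


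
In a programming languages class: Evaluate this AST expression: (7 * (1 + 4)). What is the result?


Expression: (7 * (1 + 4))
Evaluating step by step:
  1 + 4 = 5
  7 * 5 = 35
Result: 35

35


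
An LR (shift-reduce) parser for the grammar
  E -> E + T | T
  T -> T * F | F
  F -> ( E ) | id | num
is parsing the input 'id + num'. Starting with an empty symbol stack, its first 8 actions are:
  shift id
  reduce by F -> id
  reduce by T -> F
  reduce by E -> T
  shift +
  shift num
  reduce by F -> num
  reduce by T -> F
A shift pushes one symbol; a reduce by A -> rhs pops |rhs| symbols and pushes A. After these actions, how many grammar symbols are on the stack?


Tracking the symbol stack through each action:
  Action 1: shift 'id' : push -> stack = [id] (size 1)
  Action 2: reduce by F -> id : pop 1, push F -> stack = [F] (size 1)
  Action 3: reduce by T -> F : pop 1, push T -> stack = [T] (size 1)
  Action 4: reduce by E -> T : pop 1, push E -> stack = [E] (size 1)
  Action 5: shift '+' : push -> stack = [E, +] (size 2)
  Action 6: shift 'num' : push -> stack = [E, +, num] (size 3)
  Action 7: reduce by F -> num : pop 1, push F -> stack = [E, +, F] (size 3)
  Action 8: reduce by T -> F : pop 1, push T -> stack = [E, +, T] (size 3)
Final stack size: 3

3


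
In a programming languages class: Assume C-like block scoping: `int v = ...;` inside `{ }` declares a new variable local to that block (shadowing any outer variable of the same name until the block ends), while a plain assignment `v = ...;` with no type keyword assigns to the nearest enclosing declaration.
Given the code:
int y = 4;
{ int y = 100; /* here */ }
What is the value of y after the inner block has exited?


Analyzing scoping rules:
Outer scope: declares y = 4
Inner block: 'int y = 100;' declares a NEW y that shadows the outer one
When the block exits the inner y goes out of scope; the outer y was never modified -> 4
Result: 4

4


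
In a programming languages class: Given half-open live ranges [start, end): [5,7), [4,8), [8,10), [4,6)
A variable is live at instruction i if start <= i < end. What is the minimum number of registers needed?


Live ranges:
  Var0: [5, 7)
  Var1: [4, 8)
  Var2: [8, 10)
  Var3: [4, 6)
Sweep-line events (position, delta, active):
  pos=4 start -> active=1
  pos=4 start -> active=2
  pos=5 start -> active=3
  pos=6 end -> active=2
  pos=7 end -> active=1
  pos=8 end -> active=0
  pos=8 start -> active=1
  pos=10 end -> active=0
Maximum simultaneous active: 3
Minimum registers needed: 3

3


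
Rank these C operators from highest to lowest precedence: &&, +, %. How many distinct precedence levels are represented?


Looking up precedence for each operator:
  && -> precedence 2
  + -> precedence 5
  % -> precedence 6
Sorted highest to lowest: %, +, &&
Distinct precedence values: [6, 5, 2]
Number of distinct levels: 3

3


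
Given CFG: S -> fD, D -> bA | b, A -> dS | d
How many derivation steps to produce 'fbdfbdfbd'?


Grammar: S -> fD, D -> bA | b, A -> dS | d
Deriving 'fbdfbdfbd':
Step 1: S -> fD => fD
Step 2: D -> bA => fbA
Step 3: A -> dS => fbdS
Step 4: S -> fD => fbdfD
Step 5: D -> bA => fbdfbA
Step 6: A -> dS => fbdfbdS
Step 7: S -> fD => fbdfbdfD
Step 8: D -> bA => fbdfbdfbA
Step 9: A -> d => fbdfbdfbd
Total derivation steps: 9

9


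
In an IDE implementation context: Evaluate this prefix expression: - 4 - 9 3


Parsing prefix expression: - 4 - 9 3
Step 1: Innermost operation '- 9 3'
  9 - 3 = 6
Step 2: Outer operation '- 4 [6]'
  4 - 6 = -2

-2


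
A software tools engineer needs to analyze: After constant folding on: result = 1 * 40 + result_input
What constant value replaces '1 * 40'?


Identifying constant sub-expression:
  Original: result = 1 * 40 + result_input
  1 and 40 are both compile-time constants
  Evaluating: 1 * 40 = 40
  After folding: result = 40 + result_input

40


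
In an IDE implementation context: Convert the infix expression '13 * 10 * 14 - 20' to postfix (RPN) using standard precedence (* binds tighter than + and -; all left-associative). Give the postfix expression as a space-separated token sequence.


Applying the shunting-yard algorithm:
  Operand 13 -> output
  Push '*' onto operator stack -> op-stack: [*]
  Operand 10 -> output
  See '*' (prec 2); top '*' (prec 2) >= it -> pop '*' to output
  Push '*' onto operator stack -> op-stack: [*]
  Operand 14 -> output
  See '-' (prec 1); top '*' (prec 2) >= it -> pop '*' to output
  Push '-' onto operator stack -> op-stack: [-]
  Operand 20 -> output
  End of input: pop '-' to output
Postfix result: 13 10 * 14 * 20 -

13 10 * 14 * 20 -


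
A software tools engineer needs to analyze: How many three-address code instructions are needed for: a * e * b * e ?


Expression: a * e * b * e
Generating three-address code (respecting * over +/- precedence):
  Instruction 1: t1 = a * e
  Instruction 2: t2 = t1 * b
  Instruction 3: t3 = t2 * e
Total instructions: 3

3


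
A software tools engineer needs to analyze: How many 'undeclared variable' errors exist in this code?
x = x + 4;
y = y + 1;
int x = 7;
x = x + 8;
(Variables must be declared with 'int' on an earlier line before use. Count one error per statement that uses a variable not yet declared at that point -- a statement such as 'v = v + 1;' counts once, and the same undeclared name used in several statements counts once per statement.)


Scanning code line by line:
  Line 1: use 'x' -> ERROR (undeclared)
  Line 2: use 'y' -> ERROR (undeclared)
  Line 3: declare 'x' -> declared = ['x']
  Line 4: use 'x' -> OK (declared)
Total undeclared variable errors: 2

2


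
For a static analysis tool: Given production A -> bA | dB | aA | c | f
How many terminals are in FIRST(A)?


Production: A -> bA | dB | aA | c | f
Examining each alternative for leading terminals:
  A -> bA : first terminal = 'b'
  A -> dB : first terminal = 'd'
  A -> aA : first terminal = 'a'
  A -> c : first terminal = 'c'
  A -> f : first terminal = 'f'
FIRST(A) = {a, b, c, d, f}
Count: 5

5


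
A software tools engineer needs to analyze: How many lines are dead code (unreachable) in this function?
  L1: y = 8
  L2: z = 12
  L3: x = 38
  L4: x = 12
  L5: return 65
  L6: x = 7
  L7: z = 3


Analyzing control flow:
  L1: reachable (before return)
  L2: reachable (before return)
  L3: reachable (before return)
  L4: reachable (before return)
  L5: reachable (return statement)
  L6: DEAD (after return at L5)
  L7: DEAD (after return at L5)
Return at L5, total lines = 7
Dead lines: L6 through L7
Count: 2

2


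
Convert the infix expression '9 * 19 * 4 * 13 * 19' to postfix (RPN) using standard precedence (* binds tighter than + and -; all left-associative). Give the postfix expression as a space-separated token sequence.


Applying the shunting-yard algorithm:
  Operand 9 -> output
  Push '*' onto operator stack -> op-stack: [*]
  Operand 19 -> output
  See '*' (prec 2); top '*' (prec 2) >= it -> pop '*' to output
  Push '*' onto operator stack -> op-stack: [*]
  Operand 4 -> output
  See '*' (prec 2); top '*' (prec 2) >= it -> pop '*' to output
  Push '*' onto operator stack -> op-stack: [*]
  Operand 13 -> output
  See '*' (prec 2); top '*' (prec 2) >= it -> pop '*' to output
  Push '*' onto operator stack -> op-stack: [*]
  Operand 19 -> output
  End of input: pop '*' to output
Postfix result: 9 19 * 4 * 13 * 19 *

9 19 * 4 * 13 * 19 *


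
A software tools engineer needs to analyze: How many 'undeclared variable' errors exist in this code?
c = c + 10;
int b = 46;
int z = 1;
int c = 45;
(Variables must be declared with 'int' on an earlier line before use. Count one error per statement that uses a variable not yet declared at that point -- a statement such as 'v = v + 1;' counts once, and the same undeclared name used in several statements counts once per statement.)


Scanning code line by line:
  Line 1: use 'c' -> ERROR (undeclared)
  Line 2: declare 'b' -> declared = ['b']
  Line 3: declare 'z' -> declared = ['b', 'z']
  Line 4: declare 'c' -> declared = ['b', 'c', 'z']
Total undeclared variable errors: 1

1


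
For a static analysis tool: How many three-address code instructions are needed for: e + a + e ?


Expression: e + a + e
Generating three-address code (respecting * over +/- precedence):
  Instruction 1: t1 = e + a
  Instruction 2: t2 = t1 + e
Total instructions: 2

2


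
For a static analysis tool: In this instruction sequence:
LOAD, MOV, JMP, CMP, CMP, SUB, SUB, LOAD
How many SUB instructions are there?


Scanning instruction sequence for SUB:
  Position 1: LOAD
  Position 2: MOV
  Position 3: JMP
  Position 4: CMP
  Position 5: CMP
  Position 6: SUB <- MATCH
  Position 7: SUB <- MATCH
  Position 8: LOAD
Matches at positions: [6, 7]
Total SUB count: 2

2


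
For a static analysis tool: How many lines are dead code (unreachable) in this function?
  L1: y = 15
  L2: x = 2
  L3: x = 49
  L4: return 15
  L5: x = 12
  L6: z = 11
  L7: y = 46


Analyzing control flow:
  L1: reachable (before return)
  L2: reachable (before return)
  L3: reachable (before return)
  L4: reachable (return statement)
  L5: DEAD (after return at L4)
  L6: DEAD (after return at L4)
  L7: DEAD (after return at L4)
Return at L4, total lines = 7
Dead lines: L5 through L7
Count: 3

3


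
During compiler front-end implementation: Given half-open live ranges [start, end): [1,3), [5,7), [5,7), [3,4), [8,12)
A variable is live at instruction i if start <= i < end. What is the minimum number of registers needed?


Live ranges:
  Var0: [1, 3)
  Var1: [5, 7)
  Var2: [5, 7)
  Var3: [3, 4)
  Var4: [8, 12)
Sweep-line events (position, delta, active):
  pos=1 start -> active=1
  pos=3 end -> active=0
  pos=3 start -> active=1
  pos=4 end -> active=0
  pos=5 start -> active=1
  pos=5 start -> active=2
  pos=7 end -> active=1
  pos=7 end -> active=0
  pos=8 start -> active=1
  pos=12 end -> active=0
Maximum simultaneous active: 2
Minimum registers needed: 2

2


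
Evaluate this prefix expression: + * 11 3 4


Parsing prefix expression: + * 11 3 4
Step 1: Innermost operation '* 11 3'
  11 * 3 = 33
Step 2: Outer operation '+ [33] 4'
  33 + 4 = 37

37


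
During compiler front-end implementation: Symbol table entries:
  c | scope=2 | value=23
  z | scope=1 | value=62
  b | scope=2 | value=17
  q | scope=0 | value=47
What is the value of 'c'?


Searching symbol table for 'c':
  c | scope=2 | value=23 <- MATCH
  z | scope=1 | value=62
  b | scope=2 | value=17
  q | scope=0 | value=47
Found 'c' at scope 2 with value 23

23


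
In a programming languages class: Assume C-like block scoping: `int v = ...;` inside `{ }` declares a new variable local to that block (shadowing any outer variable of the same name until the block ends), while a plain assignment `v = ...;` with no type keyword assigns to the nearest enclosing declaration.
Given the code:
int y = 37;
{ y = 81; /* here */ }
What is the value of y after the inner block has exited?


Analyzing scoping rules:
Outer scope: declares y = 37
Inner block: 'y = 81;' has no type keyword, so it is an assignment to the outer y (no shadowing)
The assignment changed the outer variable itself, so the new value persists after the block -> 81
Result: 81

81


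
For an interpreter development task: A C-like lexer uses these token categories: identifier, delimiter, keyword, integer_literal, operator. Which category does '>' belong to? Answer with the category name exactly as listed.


Token: '>'
Checking categories:
  identifier: no
  integer_literal: no
  operator: YES
  keyword: no
  delimiter: no
Category: operator

operator


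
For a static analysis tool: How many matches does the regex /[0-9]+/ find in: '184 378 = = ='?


Pattern: /[0-9]+/ (int literals)
Input: '184 378 = = ='
Scanning for matches:
  Match 1: '184'
  Match 2: '378'
Total matches: 2

2


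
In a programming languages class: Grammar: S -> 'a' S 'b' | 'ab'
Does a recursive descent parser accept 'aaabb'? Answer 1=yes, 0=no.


Grammar accepts strings of the form a^n b^n (n >= 1)
Word: 'aaabb'
Counting: 3 a's and 2 b's
Check: 3 == 2? No
Mismatch: a-count != b-count
Rejected

0


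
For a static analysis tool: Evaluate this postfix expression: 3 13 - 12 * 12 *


Processing tokens left to right:
Push 3, Push 13
Pop 3 and 13, compute 3 - 13 = -10, push -10
Push 12
Pop -10 and 12, compute -10 * 12 = -120, push -120
Push 12
Pop -120 and 12, compute -120 * 12 = -1440, push -1440
Stack result: -1440

-1440


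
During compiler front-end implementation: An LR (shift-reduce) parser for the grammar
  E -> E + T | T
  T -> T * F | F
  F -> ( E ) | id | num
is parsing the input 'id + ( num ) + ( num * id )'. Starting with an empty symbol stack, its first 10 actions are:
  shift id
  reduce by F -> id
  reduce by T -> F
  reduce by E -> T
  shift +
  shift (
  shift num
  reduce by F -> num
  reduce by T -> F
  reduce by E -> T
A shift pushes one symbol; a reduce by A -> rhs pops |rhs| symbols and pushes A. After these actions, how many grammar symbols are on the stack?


Tracking the symbol stack through each action:
  Action 1: shift 'id' : push -> stack = [id] (size 1)
  Action 2: reduce by F -> id : pop 1, push F -> stack = [F] (size 1)
  Action 3: reduce by T -> F : pop 1, push T -> stack = [T] (size 1)
  Action 4: reduce by E -> T : pop 1, push E -> stack = [E] (size 1)
  Action 5: shift '+' : push -> stack = [E, +] (size 2)
  Action 6: shift '(' : push -> stack = [E, +, (] (size 3)
  Action 7: shift 'num' : push -> stack = [E, +, (, num] (size 4)
  Action 8: reduce by F -> num : pop 1, push F -> stack = [E, +, (, F] (size 4)
  Action 9: reduce by T -> F : pop 1, push T -> stack = [E, +, (, T] (size 4)
  Action 10: reduce by E -> T : pop 1, push E -> stack = [E, +, (, E] (size 4)
Final stack size: 4

4
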